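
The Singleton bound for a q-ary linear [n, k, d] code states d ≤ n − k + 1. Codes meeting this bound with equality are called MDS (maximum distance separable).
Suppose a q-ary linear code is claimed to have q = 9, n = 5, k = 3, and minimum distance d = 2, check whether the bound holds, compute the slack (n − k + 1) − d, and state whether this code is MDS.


Singleton RHS = n − k + 1 = 3, slack = 1, bound satisfied, not MDS.

Singleton bound: d ≤ n − k + 1.
Here n = 5, k = 3, so n − k + 1 = 3.
Given d = 2, check d ≤ 3: YES.
Slack = (n − k + 1) − d = 1.
The code is NOT MDS (slack = 1 > 0).
Description: the claimed parameters are [5, 3, 2]_9; such a code would be non-MDS.


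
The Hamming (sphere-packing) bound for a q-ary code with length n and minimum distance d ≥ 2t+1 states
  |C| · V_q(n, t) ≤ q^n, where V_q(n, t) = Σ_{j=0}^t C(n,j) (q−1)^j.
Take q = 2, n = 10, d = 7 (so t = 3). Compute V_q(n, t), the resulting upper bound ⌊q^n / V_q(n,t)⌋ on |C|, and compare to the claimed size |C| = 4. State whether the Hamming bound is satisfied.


V_q(n, t) = 176, q^n = 1024, Hamming bound = 5, |C| = 4 ≤ bound (satisfied).

Step 1: Compute V_q(n, t) = Σ_{j=0}^3 C(n, j) (q−1)^j.
  j = 0: C(10,0)·(1)^0 = 1·1 = 1.
  j = 1: C(10,1)·(1)^1 = 10·1 = 10.
  j = 2: C(10,2)·(1)^2 = 45·1 = 45.
  j = 3: C(10,3)·(1)^3 = 120·1 = 120.
  V_q(n, t) = 1 + 10 + 45 + 120 = 176.
Step 2: q^n = 2^10 = 1024.
Step 3: Hamming bound ⌊q^n / V_q(n,t)⌋ = ⌊1024/176⌋ = 5.
Step 4: Compare |C| = 4 to 5: satisfied.
The claimed |C| lies below the Hamming bound.


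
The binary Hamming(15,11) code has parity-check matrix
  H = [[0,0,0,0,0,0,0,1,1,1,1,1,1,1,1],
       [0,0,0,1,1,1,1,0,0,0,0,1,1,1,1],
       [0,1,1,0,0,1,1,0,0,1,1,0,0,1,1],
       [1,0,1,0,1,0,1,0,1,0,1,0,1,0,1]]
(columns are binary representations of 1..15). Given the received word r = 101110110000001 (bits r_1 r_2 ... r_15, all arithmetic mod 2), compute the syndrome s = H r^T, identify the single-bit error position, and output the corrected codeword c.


s = (0, 0, 1, 1)^T, error position = 3, corrected codeword c = 100110110000001

Compute s = H r^T mod 2 one row at a time:
  s_1 = 1 + 0 + 0 + 0 + 0 + 0 + 0 + 1 = 2 ≡ 0 (mod 2).
  s_2 = 1 + 1 + 0 + 1 + 0 + 0 + 0 + 1 = 4 ≡ 0 (mod 2).
  s_3 = 0 + 1 + 0 + 1 + 0 + 0 + 0 + 1 = 3 ≡ 1 (mod 2).
  s_4 = 1 + 1 + 1 + 1 + 0 + 0 + 0 + 1 = 5 ≡ 1 (mod 2).
s = (0, 0, 1, 1)^T — this equals column 3 of H (binary 0011), so error is at position 3.
Correct: flip bit 3 of r = 101110110000001 to get c = 100110110000001.


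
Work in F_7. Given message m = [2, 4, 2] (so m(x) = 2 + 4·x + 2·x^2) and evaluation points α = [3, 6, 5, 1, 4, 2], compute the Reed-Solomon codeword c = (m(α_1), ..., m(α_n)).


c = [4, 0, 2, 1, 1, 4]

Message polynomial: m(x) = 2 + 4·x + 2·x^2 (mod 7).
For each evaluation point α_i, compute m(α_i) mod 7:
  α_1 = 3: Horner steps 2 → 3 → 4, so m(3) = 4.
  α_2 = 6: Horner steps 2 → 2 → 0, so m(6) = 0.
  α_3 = 5: Horner steps 2 → 0 → 2, so m(5) = 2.
  α_4 = 1: Horner steps 2 → 6 → 1, so m(1) = 1.
  α_5 = 4: Horner steps 2 → 5 → 1, so m(4) = 1.
  α_6 = 2: Horner steps 2 → 1 → 4, so m(2) = 4.
Codeword c = [4, 0, 2, 1, 1, 4] ∈ F_7^6.


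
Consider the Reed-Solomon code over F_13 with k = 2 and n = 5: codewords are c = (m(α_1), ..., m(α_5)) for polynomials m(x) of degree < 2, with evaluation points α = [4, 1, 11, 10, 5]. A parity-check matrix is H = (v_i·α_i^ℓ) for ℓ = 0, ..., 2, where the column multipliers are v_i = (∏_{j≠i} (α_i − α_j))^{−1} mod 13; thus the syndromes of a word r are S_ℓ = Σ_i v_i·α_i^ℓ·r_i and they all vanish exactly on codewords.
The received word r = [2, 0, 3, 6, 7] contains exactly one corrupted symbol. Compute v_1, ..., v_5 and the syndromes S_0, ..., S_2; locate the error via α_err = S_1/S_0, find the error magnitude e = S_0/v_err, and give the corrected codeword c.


S = (11, 4, 5), error at position 3, error magnitude e = 5, c = [2, 0, 11, 6, 7].

Step 1: column multipliers v_i = (∏_{j≠i}(α_i − α_j))^{−1} mod 13.
  i = 1 (α = 4): (4−1)(4−11)(4−10)(4−5) = 3·(−7)·(−6)·(−1) = −126 ≡ 4, so v_1 = 4^{−1} = 10 (mod 13).
  i = 2 (α = 1): (1−4)(1−11)(1−10)(1−5) = (−3)·(−10)·(−9)·(−4) = 1080 ≡ 1, so v_2 = 1^{−1} = 1 (mod 13).
  i = 3 (α = 11): (11−4)(11−1)(11−10)(11−5) = 7·10·1·6 = 420 ≡ 4, so v_3 = 4^{−1} = 10 (mod 13).
  i = 4 (α = 10): (10−4)(10−1)(10−11)(10−5) = 6·9·(−1)·5 = −270 ≡ 3, so v_4 = 3^{−1} = 9 (mod 13).
  i = 5 (α = 5): (5−4)(5−1)(5−11)(5−10) = 1·4·(−6)·(−5) = 120 ≡ 3, so v_5 = 3^{−1} = 9 (mod 13).
  v = [10, 1, 10, 9, 9].
Step 2: syndromes of r = [2, 0, 3, 6, 7] (all sums mod 13).
  S_0 = Σ v_i r_i = 10·2 + 1·0 + 10·3 + 9·6 + 9·7 = 167 ≡ 11.
  S_1 = Σ v_i α_i r_i = 10·4·2 + 1·1·0 + 10·11·3 + 9·10·6 + 9·5·7 = 1265 ≡ 4.
  α_i^2 mod 13 = [3, 1, 4, 9, 12].
  S_2 = Σ v_i α_i^2 r_i = 10·3·2 + 1·1·0 + 10·4·3 + 9·9·6 + 9·12·7 = 1422 ≡ 5.
  S = (11, 4, 5) ≠ 0, so r is not a codeword (an error is present).
Step 3: locate the error. For a single error e at position i, S_ℓ = v_i·e·α_i^ℓ, so α_err = S_1/S_0.
  S_0^{−1} = 11^{−1} = 6 (mod 13), so α_err = 4·6 = 24 ≡ 11 = α_3. Error position i = 3.
  Consistency check: S_2/S_1 = 5·10 = 50 ≡ 11 = α_err ✓ (single-error assumption holds).
Step 4: error magnitude e = S_0/v_3 = S_0·∏_{j≠3}(α_3 − α_j) = 11·4 = 44 ≡ 5 (mod 13).
Step 5: correct position 3: c_3 = r_3 − e = 3 − 5 ≡ 11 (mod 13). Hence c = [2, 0, 11, 6, 7].
  Check: interpolating c through the α_i gives m(x) = 8 + 5·x (degree < 2) with m(α_i) = c_i for every i, so c is indeed a codeword.


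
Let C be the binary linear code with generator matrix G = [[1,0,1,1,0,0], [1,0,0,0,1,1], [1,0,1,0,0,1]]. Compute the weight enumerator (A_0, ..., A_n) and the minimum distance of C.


Weight distribution: A_0 = 1, A_2 = 2, A_3 = 4, A_4 = 1. Minimum distance d = 2.

Enumerate all 2^3 = 8 messages m ∈ F_2^3.
For each, compute codeword c = mG in F_2^6, then tally its weight.
  m = 000 → c = 000000, weight = 0.
  m = 100 → c = 101100, weight = 3.
  m = 010 → c = 100011, weight = 3.
  m = 110 → c = 001111, weight = 4.
  m = 001 → c = 101001, weight = 3.
  m = 101 → c = 000101, weight = 2.
  m = 011 → c = 001010, weight = 2.
  m = 111 → c = 100110, weight = 3.
Tally weights:
  weight 0: 1 codewords.
  weight 2: 2 codewords.
  weight 3: 4 codewords.
  weight 4: 1 codewords.
Minimum distance d = smallest w > 0 with A_w > 0 = 2.
Sanity: Σ A_w = 8 = 2^3 = 8 ✓.


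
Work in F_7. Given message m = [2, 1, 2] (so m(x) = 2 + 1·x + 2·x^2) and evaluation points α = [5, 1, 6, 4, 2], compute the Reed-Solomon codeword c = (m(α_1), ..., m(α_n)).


c = [1, 5, 3, 3, 5]

Message polynomial: m(x) = 2 + 1·x + 2·x^2 (mod 7).
For each evaluation point α_i, compute m(α_i) mod 7:
  α_1 = 5: Horner steps 2 → 4 → 1, so m(5) = 1.
  α_2 = 1: Horner steps 2 → 3 → 5, so m(1) = 5.
  α_3 = 6: Horner steps 2 → 6 → 3, so m(6) = 3.
  α_4 = 4: Horner steps 2 → 2 → 3, so m(4) = 3.
  α_5 = 2: Horner steps 2 → 5 → 5, so m(2) = 5.
Codeword c = [1, 5, 3, 3, 5] ∈ F_7^5.


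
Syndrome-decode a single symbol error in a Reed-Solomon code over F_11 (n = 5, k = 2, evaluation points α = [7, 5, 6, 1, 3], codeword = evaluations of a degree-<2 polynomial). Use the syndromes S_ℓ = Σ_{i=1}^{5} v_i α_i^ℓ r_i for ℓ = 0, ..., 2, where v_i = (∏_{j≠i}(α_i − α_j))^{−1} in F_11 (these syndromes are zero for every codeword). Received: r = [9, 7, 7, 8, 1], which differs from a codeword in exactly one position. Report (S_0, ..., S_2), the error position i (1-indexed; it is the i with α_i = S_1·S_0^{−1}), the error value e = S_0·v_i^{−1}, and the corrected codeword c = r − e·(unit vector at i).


S = (7, 2, 10), error at position 2, error magnitude e = 2, c = [9, 5, 7, 8, 1].

Step 1: column multipliers v_i = (∏_{j≠i}(α_i − α_j))^{−1} mod 11.
  i = 1 (α = 7): (7−5)(7−6)(7−1)(7−3) = 2·1·6·4 = 48 ≡ 4, so v_1 = 4^{−1} = 3 (mod 11).
  i = 2 (α = 5): (5−7)(5−6)(5−1)(5−3) = (−2)·(−1)·4·2 = 16 ≡ 5, so v_2 = 5^{−1} = 9 (mod 11).
  i = 3 (α = 6): (6−7)(6−5)(6−1)(6−3) = (−1)·1·5·3 = −15 ≡ 7, so v_3 = 7^{−1} = 8 (mod 11).
  i = 4 (α = 1): (1−7)(1−5)(1−6)(1−3) = (−6)·(−4)·(−5)·(−2) = 240 ≡ 9, so v_4 = 9^{−1} = 5 (mod 11).
  i = 5 (α = 3): (3−7)(3−5)(3−6)(3−1) = (−4)·(−2)·(−3)·2 = −48 ≡ 7, so v_5 = 7^{−1} = 8 (mod 11).
  v = [3, 9, 8, 5, 8].
Step 2: syndromes of r = [9, 7, 7, 8, 1] (all sums mod 11).
  S_0 = Σ v_i r_i = 3·9 + 9·7 + 8·7 + 5·8 + 8·1 = 194 ≡ 7.
  S_1 = Σ v_i α_i r_i = 3·7·9 + 9·5·7 + 8·6·7 + 5·1·8 + 8·3·1 = 904 ≡ 2.
  α_i^2 mod 11 = [5, 3, 3, 1, 9].
  S_2 = Σ v_i α_i^2 r_i = 3·5·9 + 9·3·7 + 8·3·7 + 5·1·8 + 8·9·1 = 604 ≡ 10.
  S = (7, 2, 10) ≠ 0, so r is not a codeword (an error is present).
Step 3: locate the error. For a single error e at position i, S_ℓ = v_i·e·α_i^ℓ, so α_err = S_1/S_0.
  S_0^{−1} = 7^{−1} = 8 (mod 11), so α_err = 2·8 = 16 ≡ 5 = α_2. Error position i = 2.
  Consistency check: S_2/S_1 = 10·6 = 60 ≡ 5 = α_err ✓ (single-error assumption holds).
Step 4: error magnitude e = S_0/v_2 = S_0·∏_{j≠2}(α_2 − α_j) = 7·5 = 35 ≡ 2 (mod 11).
Step 5: correct position 2: c_2 = r_2 − e = 7 − 2 ≡ 5 (mod 11). Hence c = [9, 5, 7, 8, 1].
  Check: interpolating c through the α_i gives m(x) = 6 + 2·x (degree < 2) with m(α_i) = c_i for every i, so c is indeed a codeword.


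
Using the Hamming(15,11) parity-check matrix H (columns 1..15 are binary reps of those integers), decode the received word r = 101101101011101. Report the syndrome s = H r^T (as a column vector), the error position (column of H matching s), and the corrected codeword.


s = (1, 0, 1, 1)^T, error position = 11, corrected codeword c = 101101101001101

Compute s = H r^T mod 2 one row at a time:
  s_1 = 0 + 1 + 0 + 1 + 1 + 1 + 0 + 1 = 5 ≡ 1 (mod 2).
  s_2 = 1 + 0 + 1 + 1 + 1 + 1 + 0 + 1 = 6 ≡ 0 (mod 2).
  s_3 = 0 + 1 + 1 + 1 + 0 + 1 + 0 + 1 = 5 ≡ 1 (mod 2).
  s_4 = 1 + 1 + 0 + 1 + 1 + 1 + 1 + 1 = 7 ≡ 1 (mod 2).
s = (1, 0, 1, 1)^T — this equals column 11 of H (binary 1011), so error is at position 11.
Correct: flip bit 11 of r = 101101101011101 to get c = 101101101001101.


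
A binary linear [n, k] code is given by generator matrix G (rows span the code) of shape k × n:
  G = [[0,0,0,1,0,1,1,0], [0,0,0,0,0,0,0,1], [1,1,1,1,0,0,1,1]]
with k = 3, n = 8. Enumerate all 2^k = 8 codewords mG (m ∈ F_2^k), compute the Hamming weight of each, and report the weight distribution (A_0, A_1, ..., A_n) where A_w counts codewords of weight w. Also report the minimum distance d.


Weight distribution: A_0 = 1, A_1 = 1, A_3 = 1, A_4 = 2, A_5 = 2, A_6 = 1. Minimum distance d = 1.

Enumerate all 2^3 = 8 messages m ∈ F_2^3.
For each, compute codeword c = mG in F_2^8, then tally its weight.
  m = 000 → c = 00000000, weight = 0.
  m = 100 → c = 00010110, weight = 3.
  m = 010 → c = 00000001, weight = 1.
  m = 110 → c = 00010111, weight = 4.
  m = 001 → c = 11110011, weight = 6.
  m = 101 → c = 11100101, weight = 5.
  m = 011 → c = 11110010, weight = 5.
  m = 111 → c = 11100100, weight = 4.
Tally weights:
  weight 0: 1 codewords.
  weight 1: 1 codewords.
  weight 3: 1 codewords.
  weight 4: 2 codewords.
  weight 5: 2 codewords.
  weight 6: 1 codewords.
Minimum distance d = smallest w > 0 with A_w > 0 = 1.
Sanity: Σ A_w = 8 = 2^3 = 8 ✓.


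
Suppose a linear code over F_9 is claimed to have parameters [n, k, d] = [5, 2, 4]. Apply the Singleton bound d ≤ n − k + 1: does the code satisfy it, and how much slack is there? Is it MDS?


Singleton RHS = n − k + 1 = 4, slack = 0, bound satisfied, MDS.

Singleton bound: d ≤ n − k + 1.
Here n = 5, k = 2, so n − k + 1 = 4.
Given d = 4, check d ≤ 4: YES.
Slack = (n − k + 1) − d = 0.
The code is MDS (slack = 0).
Description: the claimed parameters are [5, 2, 4]_9; such a code would be MDS (meets Singleton bound).


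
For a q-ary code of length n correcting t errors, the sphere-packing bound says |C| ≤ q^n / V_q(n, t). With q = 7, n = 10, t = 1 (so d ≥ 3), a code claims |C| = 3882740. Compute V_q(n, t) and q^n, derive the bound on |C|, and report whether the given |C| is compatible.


V_q(n, t) = 61, q^n = 282475249, Hamming bound = 4630741, |C| = 3882740 ≤ bound (satisfied).

Step 1: Compute V_q(n, t) = Σ_{j=0}^1 C(n, j) (q−1)^j.
  j = 0: C(10,0)·(6)^0 = 1·1 = 1.
  j = 1: C(10,1)·(6)^1 = 10·6 = 60.
  V_q(n, t) = 1 + 60 = 61.
Step 2: q^n = 7^10 = 282475249.
Step 3: Hamming bound ⌊q^n / V_q(n,t)⌋ = ⌊282475249/61⌋ = 4630741.
Step 4: Compare |C| = 3882740 to 4630741: satisfied.
The claimed |C| lies below the Hamming bound.


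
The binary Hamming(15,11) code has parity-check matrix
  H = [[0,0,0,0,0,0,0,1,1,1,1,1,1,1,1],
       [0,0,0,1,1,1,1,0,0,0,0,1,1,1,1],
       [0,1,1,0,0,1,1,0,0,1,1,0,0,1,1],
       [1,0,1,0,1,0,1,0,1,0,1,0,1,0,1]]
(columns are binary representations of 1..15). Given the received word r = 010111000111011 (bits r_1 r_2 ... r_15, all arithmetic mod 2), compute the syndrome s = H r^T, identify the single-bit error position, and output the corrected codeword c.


s = (1, 0, 0, 1)^T, error position = 9, corrected codeword c = 010111001111011

Compute s = H r^T mod 2 one row at a time:
  s_1 = 0 + 0 + 1 + 1 + 1 + 0 + 1 + 1 = 5 ≡ 1 (mod 2).
  s_2 = 1 + 1 + 1 + 0 + 1 + 0 + 1 + 1 = 6 ≡ 0 (mod 2).
  s_3 = 1 + 0 + 1 + 0 + 1 + 1 + 1 + 1 = 6 ≡ 0 (mod 2).
  s_4 = 0 + 0 + 1 + 0 + 0 + 1 + 0 + 1 = 3 ≡ 1 (mod 2).
s = (1, 0, 0, 1)^T — this equals column 9 of H (binary 1001), so error is at position 9.
Correct: flip bit 9 of r = 010111000111011 to get c = 010111001111011.


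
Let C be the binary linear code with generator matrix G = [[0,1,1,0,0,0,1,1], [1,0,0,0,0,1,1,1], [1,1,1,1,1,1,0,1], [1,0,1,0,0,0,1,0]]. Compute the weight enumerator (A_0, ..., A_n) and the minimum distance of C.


Weight distribution: A_0 = 1, A_3 = 5, A_4 = 5, A_5 = 2, A_6 = 2, A_7 = 1. Minimum distance d = 3.

Enumerate all 2^4 = 16 messages m ∈ F_2^4.
For each, compute codeword c = mG in F_2^8, then tally its weight.
  m = 0000 → c = 00000000, weight = 0.
  m = 1000 → c = 01100011, weight = 4.
  m = 0100 → c = 10000111, weight = 4.
  m = 1100 → c = 11100100, weight = 4.
  m = 0010 → c = 11111101, weight = 7.
  m = 1010 → c = 10011110, weight = 5.
  m = 0110 → c = 01111010, weight = 5.
  m = 1110 → c = 00011001, weight = 3.
  m = 0001 → c = 10100010, weight = 3.
  m = 1001 → c = 11000001, weight = 3.
  m = 0101 → c = 00100101, weight = 3.
  m = 1101 → c = 01000110, weight = 3.
  m = 0011 → c = 01011111, weight = 6.
  m = 1011 → c = 00111100, weight = 4.
  m = 0111 → c = 11011000, weight = 4.
  m = 1111 → c = 10111011, weight = 6.
Tally weights:
  weight 0: 1 codewords.
  weight 3: 5 codewords.
  weight 4: 5 codewords.
  weight 5: 2 codewords.
  weight 6: 2 codewords.
  weight 7: 1 codewords.
Minimum distance d = smallest w > 0 with A_w > 0 = 3.
Sanity: Σ A_w = 16 = 2^4 = 16 ✓.


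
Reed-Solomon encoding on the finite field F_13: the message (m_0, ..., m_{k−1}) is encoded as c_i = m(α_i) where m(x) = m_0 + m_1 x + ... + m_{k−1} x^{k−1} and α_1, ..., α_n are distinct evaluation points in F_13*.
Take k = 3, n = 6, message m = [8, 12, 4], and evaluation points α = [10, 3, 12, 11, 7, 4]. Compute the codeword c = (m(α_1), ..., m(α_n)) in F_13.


c = [8, 2, 0, 0, 2, 3]

Message polynomial: m(x) = 8 + 12·x + 4·x^2 (mod 13).
For each evaluation point α_i, compute m(α_i) mod 13:
  α_1 = 10: Horner steps 4 → 0 → 8, so m(10) = 8.
  α_2 = 3: Horner steps 4 → 11 → 2, so m(3) = 2.
  α_3 = 12: Horner steps 4 → 8 → 0, so m(12) = 0.
  α_4 = 11: Horner steps 4 → 4 → 0, so m(11) = 0.
  α_5 = 7: Horner steps 4 → 1 → 2, so m(7) = 2.
  α_6 = 4: Horner steps 4 → 2 → 3, so m(4) = 3.
Codeword c = [8, 2, 0, 0, 2, 3] ∈ F_13^6.


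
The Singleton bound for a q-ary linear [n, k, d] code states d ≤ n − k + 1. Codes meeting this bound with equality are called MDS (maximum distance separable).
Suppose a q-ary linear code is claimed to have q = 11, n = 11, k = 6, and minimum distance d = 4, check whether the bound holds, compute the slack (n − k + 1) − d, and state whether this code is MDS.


Singleton RHS = n − k + 1 = 6, slack = 2, bound satisfied, not MDS.

Singleton bound: d ≤ n − k + 1.
Here n = 11, k = 6, so n − k + 1 = 6.
Given d = 4, check d ≤ 6: YES.
Slack = (n − k + 1) − d = 2.
The code is NOT MDS (slack = 2 > 0).
Description: the claimed parameters are [11, 6, 4]_11; such a code would be non-MDS.


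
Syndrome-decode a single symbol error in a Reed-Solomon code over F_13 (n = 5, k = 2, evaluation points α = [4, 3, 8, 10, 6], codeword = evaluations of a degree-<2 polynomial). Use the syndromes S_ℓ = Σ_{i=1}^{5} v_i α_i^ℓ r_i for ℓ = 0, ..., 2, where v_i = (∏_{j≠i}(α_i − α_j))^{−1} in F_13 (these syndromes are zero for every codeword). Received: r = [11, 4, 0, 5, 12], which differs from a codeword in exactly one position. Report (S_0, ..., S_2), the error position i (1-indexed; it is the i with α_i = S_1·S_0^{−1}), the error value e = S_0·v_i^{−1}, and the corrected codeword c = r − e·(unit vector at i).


S = (11, 6, 8), error at position 4, error magnitude e = 4, c = [11, 4, 0, 1, 12].

Step 1: column multipliers v_i = (∏_{j≠i}(α_i − α_j))^{−1} mod 13.
  i = 1 (α = 4): (4−3)(4−8)(4−10)(4−6) = 1·(−4)·(−6)·(−2) = −48 ≡ 4, so v_1 = 4^{−1} = 10 (mod 13).
  i = 2 (α = 3): (3−4)(3−8)(3−10)(3−6) = (−1)·(−5)·(−7)·(−3) = 105 ≡ 1, so v_2 = 1^{−1} = 1 (mod 13).
  i = 3 (α = 8): (8−4)(8−3)(8−10)(8−6) = 4·5·(−2)·2 = −80 ≡ 11, so v_3 = 11^{−1} = 6 (mod 13).
  i = 4 (α = 10): (10−4)(10−3)(10−8)(10−6) = 6·7·2·4 = 336 ≡ 11, so v_4 = 11^{−1} = 6 (mod 13).
  i = 5 (α = 6): (6−4)(6−3)(6−8)(6−10) = 2·3·(−2)·(−4) = 48 ≡ 9, so v_5 = 9^{−1} = 3 (mod 13).
  v = [10, 1, 6, 6, 3].
Step 2: syndromes of r = [11, 4, 0, 5, 12] (all sums mod 13).
  S_0 = Σ v_i r_i = 10·11 + 1·4 + 6·0 + 6·5 + 3·12 = 180 ≡ 11.
  S_1 = Σ v_i α_i r_i = 10·4·11 + 1·3·4 + 6·8·0 + 6·10·5 + 3·6·12 = 968 ≡ 6.
  α_i^2 mod 13 = [3, 9, 12, 9, 10].
  S_2 = Σ v_i α_i^2 r_i = 10·3·11 + 1·9·4 + 6·12·0 + 6·9·5 + 3·10·12 = 996 ≡ 8.
  S = (11, 6, 8) ≠ 0, so r is not a codeword (an error is present).
Step 3: locate the error. For a single error e at position i, S_ℓ = v_i·e·α_i^ℓ, so α_err = S_1/S_0.
  S_0^{−1} = 11^{−1} = 6 (mod 13), so α_err = 6·6 = 36 ≡ 10 = α_4. Error position i = 4.
  Consistency check: S_2/S_1 = 8·11 = 88 ≡ 10 = α_err ✓ (single-error assumption holds).
Step 4: error magnitude e = S_0/v_4 = S_0·∏_{j≠4}(α_4 − α_j) = 11·11 = 121 ≡ 4 (mod 13).
Step 5: correct position 4: c_4 = r_4 − e = 5 − 4 ≡ 1 (mod 13). Hence c = [11, 4, 0, 1, 12].
  Check: interpolating c through the α_i gives m(x) = 9 + 7·x (degree < 2) with m(α_i) = c_i for every i, so c is indeed a codeword.


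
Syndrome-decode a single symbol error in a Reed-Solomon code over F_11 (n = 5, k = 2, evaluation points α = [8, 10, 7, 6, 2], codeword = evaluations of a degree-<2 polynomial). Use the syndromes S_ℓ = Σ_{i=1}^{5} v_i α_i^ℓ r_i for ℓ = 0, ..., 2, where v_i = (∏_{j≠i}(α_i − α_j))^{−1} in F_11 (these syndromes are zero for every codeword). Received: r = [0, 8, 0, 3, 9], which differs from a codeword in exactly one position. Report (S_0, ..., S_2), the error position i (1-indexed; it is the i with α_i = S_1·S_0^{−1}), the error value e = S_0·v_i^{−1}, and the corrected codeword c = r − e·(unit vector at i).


S = (1, 7, 5), error at position 3, error magnitude e = 4, c = [0, 8, 7, 3, 9].

Step 1: column multipliers v_i = (∏_{j≠i}(α_i − α_j))^{−1} mod 11.
  i = 1 (α = 8): (8−10)(8−7)(8−6)(8−2) = (−2)·1·2·6 = −24 ≡ 9, so v_1 = 9^{−1} = 5 (mod 11).
  i = 2 (α = 10): (10−8)(10−7)(10−6)(10−2) = 2·3·4·8 = 192 ≡ 5, so v_2 = 5^{−1} = 9 (mod 11).
  i = 3 (α = 7): (7−8)(7−10)(7−6)(7−2) = (−1)·(−3)·1·5 = 15 ≡ 4, so v_3 = 4^{−1} = 3 (mod 11).
  i = 4 (α = 6): (6−8)(6−10)(6−7)(6−2) = (−2)·(−4)·(−1)·4 = −32 ≡ 1, so v_4 = 1^{−1} = 1 (mod 11).
  i = 5 (α = 2): (2−8)(2−10)(2−7)(2−6) = (−6)·(−8)·(−5)·(−4) = 960 ≡ 3, so v_5 = 3^{−1} = 4 (mod 11).
  v = [5, 9, 3, 1, 4].
Step 2: syndromes of r = [0, 8, 0, 3, 9] (all sums mod 11).
  S_0 = Σ v_i r_i = 5·0 + 9·8 + 3·0 + 1·3 + 4·9 = 111 ≡ 1.
  S_1 = Σ v_i α_i r_i = 5·8·0 + 9·10·8 + 3·7·0 + 1·6·3 + 4·2·9 = 810 ≡ 7.
  α_i^2 mod 11 = [9, 1, 5, 3, 4].
  S_2 = Σ v_i α_i^2 r_i = 5·9·0 + 9·1·8 + 3·5·0 + 1·3·3 + 4·4·9 = 225 ≡ 5.
  S = (1, 7, 5) ≠ 0, so r is not a codeword (an error is present).
Step 3: locate the error. For a single error e at position i, S_ℓ = v_i·e·α_i^ℓ, so α_err = S_1/S_0.
  S_0^{−1} = 1^{−1} = 1 (mod 11), so α_err = 7·1 = 7 ≡ 7 = α_3. Error position i = 3.
  Consistency check: S_2/S_1 = 5·8 = 40 ≡ 7 = α_err ✓ (single-error assumption holds).
Step 4: error magnitude e = S_0/v_3 = S_0·∏_{j≠3}(α_3 − α_j) = 1·4 = 4 ≡ 4 (mod 11).
Step 5: correct position 3: c_3 = r_3 − e = 0 − 4 ≡ 7 (mod 11). Hence c = [0, 8, 7, 3, 9].
  Check: interpolating c through the α_i gives m(x) = 1 + 4·x (degree < 2) with m(α_i) = c_i for every i, so c is indeed a codeword.


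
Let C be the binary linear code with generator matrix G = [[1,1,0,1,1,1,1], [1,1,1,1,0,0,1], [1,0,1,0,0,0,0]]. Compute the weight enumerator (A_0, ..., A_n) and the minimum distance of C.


Weight distribution: A_0 = 1, A_2 = 1, A_3 = 3, A_5 = 1, A_6 = 2. Minimum distance d = 2.

Enumerate all 2^3 = 8 messages m ∈ F_2^3.
For each, compute codeword c = mG in F_2^7, then tally its weight.
  m = 000 → c = 0000000, weight = 0.
  m = 100 → c = 1101111, weight = 6.
  m = 010 → c = 1111001, weight = 5.
  m = 110 → c = 0010110, weight = 3.
  m = 001 → c = 1010000, weight = 2.
  m = 101 → c = 0111111, weight = 6.
  m = 011 → c = 0101001, weight = 3.
  m = 111 → c = 1000110, weight = 3.
Tally weights:
  weight 0: 1 codewords.
  weight 2: 1 codewords.
  weight 3: 3 codewords.
  weight 5: 1 codewords.
  weight 6: 2 codewords.
Minimum distance d = smallest w > 0 with A_w > 0 = 2.
Sanity: Σ A_w = 8 = 2^3 = 8 ✓.


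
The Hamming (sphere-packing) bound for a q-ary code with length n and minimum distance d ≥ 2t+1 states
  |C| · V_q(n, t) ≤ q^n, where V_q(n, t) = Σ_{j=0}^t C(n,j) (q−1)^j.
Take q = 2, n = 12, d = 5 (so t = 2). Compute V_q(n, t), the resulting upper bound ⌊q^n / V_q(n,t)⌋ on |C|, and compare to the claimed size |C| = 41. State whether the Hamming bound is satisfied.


V_q(n, t) = 79, q^n = 4096, Hamming bound = 51, |C| = 41 ≤ bound (satisfied).

Step 1: Compute V_q(n, t) = Σ_{j=0}^2 C(n, j) (q−1)^j.
  j = 0: C(12,0)·(1)^0 = 1·1 = 1.
  j = 1: C(12,1)·(1)^1 = 12·1 = 12.
  j = 2: C(12,2)·(1)^2 = 66·1 = 66.
  V_q(n, t) = 1 + 12 + 66 = 79.
Step 2: q^n = 2^12 = 4096.
Step 3: Hamming bound ⌊q^n / V_q(n,t)⌋ = ⌊4096/79⌋ = 51.
Step 4: Compare |C| = 41 to 51: satisfied.
The claimed |C| lies below the Hamming bound.


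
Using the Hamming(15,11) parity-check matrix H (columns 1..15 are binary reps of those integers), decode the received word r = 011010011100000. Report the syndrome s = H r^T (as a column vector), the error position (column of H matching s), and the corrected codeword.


s = (1, 1, 1, 1)^T, error position = 15, corrected codeword c = 011010011100001

Compute s = H r^T mod 2 one row at a time:
  s_1 = 1 + 1 + 1 + 0 + 0 + 0 + 0 + 0 = 3 ≡ 1 (mod 2).
  s_2 = 0 + 1 + 0 + 0 + 0 + 0 + 0 + 0 = 1 ≡ 1 (mod 2).
  s_3 = 1 + 1 + 0 + 0 + 1 + 0 + 0 + 0 = 3 ≡ 1 (mod 2).
  s_4 = 0 + 1 + 1 + 0 + 1 + 0 + 0 + 0 = 3 ≡ 1 (mod 2).
s = (1, 1, 1, 1)^T — this equals column 15 of H (binary 1111), so error is at position 15.
Correct: flip bit 15 of r = 011010011100000 to get c = 011010011100001.


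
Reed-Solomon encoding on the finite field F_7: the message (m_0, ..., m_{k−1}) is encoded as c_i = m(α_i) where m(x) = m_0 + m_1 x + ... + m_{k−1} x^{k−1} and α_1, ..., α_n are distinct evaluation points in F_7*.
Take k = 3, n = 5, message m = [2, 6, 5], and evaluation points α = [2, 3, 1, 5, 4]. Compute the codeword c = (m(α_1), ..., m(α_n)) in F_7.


c = [6, 2, 6, 3, 1]

Message polynomial: m(x) = 2 + 6·x + 5·x^2 (mod 7).
For each evaluation point α_i, compute m(α_i) mod 7:
  α_1 = 2: Horner steps 5 → 2 → 6, so m(2) = 6.
  α_2 = 3: Horner steps 5 → 0 → 2, so m(3) = 2.
  α_3 = 1: Horner steps 5 → 4 → 6, so m(1) = 6.
  α_4 = 5: Horner steps 5 → 3 → 3, so m(5) = 3.
  α_5 = 4: Horner steps 5 → 5 → 1, so m(4) = 1.
Codeword c = [6, 2, 6, 3, 1] ∈ F_7^5.


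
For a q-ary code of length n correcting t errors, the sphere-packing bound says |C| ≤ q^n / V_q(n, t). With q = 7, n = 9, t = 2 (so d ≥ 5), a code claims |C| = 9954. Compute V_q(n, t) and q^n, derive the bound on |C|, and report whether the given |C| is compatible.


V_q(n, t) = 1351, q^n = 40353607, Hamming bound = 29869, |C| = 9954 ≤ bound (satisfied).

Step 1: Compute V_q(n, t) = Σ_{j=0}^2 C(n, j) (q−1)^j.
  j = 0: C(9,0)·(6)^0 = 1·1 = 1.
  j = 1: C(9,1)·(6)^1 = 9·6 = 54.
  j = 2: C(9,2)·(6)^2 = 36·36 = 1296.
  V_q(n, t) = 1 + 54 + 1296 = 1351.
Step 2: q^n = 7^9 = 40353607.
Step 3: Hamming bound ⌊q^n / V_q(n,t)⌋ = ⌊40353607/1351⌋ = 29869.
Step 4: Compare |C| = 9954 to 29869: satisfied.
The claimed |C| lies below the Hamming bound.


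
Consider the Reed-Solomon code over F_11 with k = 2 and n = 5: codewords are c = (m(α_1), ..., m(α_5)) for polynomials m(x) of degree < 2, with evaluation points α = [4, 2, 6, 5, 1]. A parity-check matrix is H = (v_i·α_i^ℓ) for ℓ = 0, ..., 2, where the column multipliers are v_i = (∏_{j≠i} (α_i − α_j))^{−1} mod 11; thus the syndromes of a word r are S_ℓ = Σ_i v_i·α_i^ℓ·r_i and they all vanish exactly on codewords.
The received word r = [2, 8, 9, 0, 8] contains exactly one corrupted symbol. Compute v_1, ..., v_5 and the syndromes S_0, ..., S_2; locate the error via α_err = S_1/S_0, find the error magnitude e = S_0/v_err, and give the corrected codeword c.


S = (10, 9, 7), error at position 2, error magnitude e = 2, c = [2, 6, 9, 0, 8].

Step 1: column multipliers v_i = (∏_{j≠i}(α_i − α_j))^{−1} mod 11.
  i = 1 (α = 4): (4−2)(4−6)(4−5)(4−1) = 2·(−2)·(−1)·3 = 12 ≡ 1, so v_1 = 1^{−1} = 1 (mod 11).
  i = 2 (α = 2): (2−4)(2−6)(2−5)(2−1) = (−2)·(−4)·(−3)·1 = −24 ≡ 9, so v_2 = 9^{−1} = 5 (mod 11).
  i = 3 (α = 6): (6−4)(6−2)(6−5)(6−1) = 2·4·1·5 = 40 ≡ 7, so v_3 = 7^{−1} = 8 (mod 11).
  i = 4 (α = 5): (5−4)(5−2)(5−6)(5−1) = 1·3·(−1)·4 = −12 ≡ 10, so v_4 = 10^{−1} = 10 (mod 11).
  i = 5 (α = 1): (1−4)(1−2)(1−6)(1−5) = (−3)·(−1)·(−5)·(−4) = 60 ≡ 5, so v_5 = 5^{−1} = 9 (mod 11).
  v = [1, 5, 8, 10, 9].
Step 2: syndromes of r = [2, 8, 9, 0, 8] (all sums mod 11).
  S_0 = Σ v_i r_i = 1·2 + 5·8 + 8·9 + 10·0 + 9·8 = 186 ≡ 10.
  S_1 = Σ v_i α_i r_i = 1·4·2 + 5·2·8 + 8·6·9 + 10·5·0 + 9·1·8 = 592 ≡ 9.
  α_i^2 mod 11 = [5, 4, 3, 3, 1].
  S_2 = Σ v_i α_i^2 r_i = 1·5·2 + 5·4·8 + 8·3·9 + 10·3·0 + 9·1·8 = 458 ≡ 7.
  S = (10, 9, 7) ≠ 0, so r is not a codeword (an error is present).
Step 3: locate the error. For a single error e at position i, S_ℓ = v_i·e·α_i^ℓ, so α_err = S_1/S_0.
  S_0^{−1} = 10^{−1} = 10 (mod 11), so α_err = 9·10 = 90 ≡ 2 = α_2. Error position i = 2.
  Consistency check: S_2/S_1 = 7·5 = 35 ≡ 2 = α_err ✓ (single-error assumption holds).
Step 4: error magnitude e = S_0/v_2 = S_0·∏_{j≠2}(α_2 − α_j) = 10·9 = 90 ≡ 2 (mod 11).
Step 5: correct position 2: c_2 = r_2 − e = 8 − 2 ≡ 6 (mod 11). Hence c = [2, 6, 9, 0, 8].
  Check: interpolating c through the α_i gives m(x) = 10 + 9·x (degree < 2) with m(α_i) = c_i for every i, so c is indeed a codeword.


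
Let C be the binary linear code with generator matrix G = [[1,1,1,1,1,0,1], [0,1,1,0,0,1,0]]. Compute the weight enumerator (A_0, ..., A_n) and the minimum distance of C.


Weight distribution: A_0 = 1, A_3 = 1, A_5 = 1, A_6 = 1. Minimum distance d = 3.

Enumerate all 2^2 = 4 messages m ∈ F_2^2.
For each, compute codeword c = mG in F_2^7, then tally its weight.
  m = 00 → c = 0000000, weight = 0.
  m = 10 → c = 1111101, weight = 6.
  m = 01 → c = 0110010, weight = 3.
  m = 11 → c = 1001111, weight = 5.
Tally weights:
  weight 0: 1 codewords.
  weight 3: 1 codewords.
  weight 5: 1 codewords.
  weight 6: 1 codewords.
Minimum distance d = smallest w > 0 with A_w > 0 = 3.
Sanity: Σ A_w = 4 = 2^2 = 4 ✓.


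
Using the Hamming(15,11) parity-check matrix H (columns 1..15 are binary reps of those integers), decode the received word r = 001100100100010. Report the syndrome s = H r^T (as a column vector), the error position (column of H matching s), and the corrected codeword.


s = (0, 1, 0, 0)^T, error position = 4, corrected codeword c = 001000100100010

Compute s = H r^T mod 2 one row at a time:
  s_1 = 0 + 0 + 1 + 0 + 0 + 0 + 1 + 0 = 2 ≡ 0 (mod 2).
  s_2 = 1 + 0 + 0 + 1 + 0 + 0 + 1 + 0 = 3 ≡ 1 (mod 2).
  s_3 = 0 + 1 + 0 + 1 + 1 + 0 + 1 + 0 = 4 ≡ 0 (mod 2).
  s_4 = 0 + 1 + 0 + 1 + 0 + 0 + 0 + 0 = 2 ≡ 0 (mod 2).
s = (0, 1, 0, 0)^T — this equals column 4 of H (binary 0100), so error is at position 4.
Correct: flip bit 4 of r = 001100100100010 to get c = 001000100100010.


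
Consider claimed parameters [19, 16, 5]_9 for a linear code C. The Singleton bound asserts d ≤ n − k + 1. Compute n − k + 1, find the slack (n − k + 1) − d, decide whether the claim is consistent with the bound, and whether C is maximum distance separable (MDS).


Singleton RHS = n − k + 1 = 4, slack = -1, bound violated (no such code; not MDS).

Singleton bound: d ≤ n − k + 1.
Here n = 19, k = 16, so n − k + 1 = 4.
Given d = 5, check d ≤ 4: NO.
Slack = (n − k + 1) − d = -1.
The slack is negative: d = 5 exceeds n − k + 1 = 4 by 1, so the Singleton bound is violated and no linear [19, 16, 5]_9 code can exist. In particular it is not MDS (MDS requires d = n − k + 1 exactly).
Description: the claimed parameters are [19, 16, 5]_9; such a code would be impossible (violates the Singleton bound).


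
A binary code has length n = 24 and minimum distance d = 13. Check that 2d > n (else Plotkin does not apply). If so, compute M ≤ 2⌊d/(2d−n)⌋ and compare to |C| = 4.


Plotkin bound M ≤ 12; given |C| = 4 ≤ bound (satisfied).

Check applicability: 2d = 26, n = 24.
2d − n = 2 > 0, so Plotkin applies.
Compute d/(2d−n) = 13/2 ≈ 6.5000.
⌊d/(2d−n)⌋ = 6.
Plotkin bound: M ≤ 2·6 = 12.
Given |C| = 4, check: satisfied.
This |C| is below the Plotkin bound.


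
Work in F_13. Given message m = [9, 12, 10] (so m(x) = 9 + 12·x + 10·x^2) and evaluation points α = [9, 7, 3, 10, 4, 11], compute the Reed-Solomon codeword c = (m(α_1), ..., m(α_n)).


c = [4, 11, 5, 11, 9, 12]

Message polynomial: m(x) = 9 + 12·x + 10·x^2 (mod 13).
For each evaluation point α_i, compute m(α_i) mod 13:
  α_1 = 9: Horner steps 10 → 11 → 4, so m(9) = 4.
  α_2 = 7: Horner steps 10 → 4 → 11, so m(7) = 11.
  α_3 = 3: Horner steps 10 → 3 → 5, so m(3) = 5.
  α_4 = 10: Horner steps 10 → 8 → 11, so m(10) = 11.
  α_5 = 4: Horner steps 10 → 0 → 9, so m(4) = 9.
  α_6 = 11: Horner steps 10 → 5 → 12, so m(11) = 12.
Codeword c = [4, 11, 5, 11, 9, 12] ∈ F_13^6.


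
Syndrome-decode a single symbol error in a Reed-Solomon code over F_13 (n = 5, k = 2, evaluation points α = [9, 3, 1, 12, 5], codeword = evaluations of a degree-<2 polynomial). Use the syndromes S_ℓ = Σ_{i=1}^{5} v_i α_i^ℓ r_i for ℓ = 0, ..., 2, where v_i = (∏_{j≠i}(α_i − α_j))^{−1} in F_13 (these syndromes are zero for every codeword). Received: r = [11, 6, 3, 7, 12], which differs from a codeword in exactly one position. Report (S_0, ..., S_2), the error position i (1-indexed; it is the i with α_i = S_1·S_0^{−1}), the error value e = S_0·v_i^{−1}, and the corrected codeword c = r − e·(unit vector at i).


S = (8, 8, 8), error at position 3, error magnitude e = 3, c = [11, 6, 0, 7, 12].

Step 1: column multipliers v_i = (∏_{j≠i}(α_i − α_j))^{−1} mod 13.
  i = 1 (α = 9): (9−3)(9−1)(9−12)(9−5) = 6·8·(−3)·4 = −576 ≡ 9, so v_1 = 9^{−1} = 3 (mod 13).
  i = 2 (α = 3): (3−9)(3−1)(3−12)(3−5) = (−6)·2·(−9)·(−2) = −216 ≡ 5, so v_2 = 5^{−1} = 8 (mod 13).
  i = 3 (α = 1): (1−9)(1−3)(1−12)(1−5) = (−8)·(−2)·(−11)·(−4) = 704 ≡ 2, so v_3 = 2^{−1} = 7 (mod 13).
  i = 4 (α = 12): (12−9)(12−3)(12−1)(12−5) = 3·9·11·7 = 2079 ≡ 12, so v_4 = 12^{−1} = 12 (mod 13).
  i = 5 (α = 5): (5−9)(5−3)(5−1)(5−12) = (−4)·2·4·(−7) = 224 ≡ 3, so v_5 = 3^{−1} = 9 (mod 13).
  v = [3, 8, 7, 12, 9].
Step 2: syndromes of r = [11, 6, 3, 7, 12] (all sums mod 13).
  S_0 = Σ v_i r_i = 3·11 + 8·6 + 7·3 + 12·7 + 9·12 = 294 ≡ 8.
  S_1 = Σ v_i α_i r_i = 3·9·11 + 8·3·6 + 7·1·3 + 12·12·7 + 9·5·12 = 2010 ≡ 8.
  α_i^2 mod 13 = [3, 9, 1, 1, 12].
  S_2 = Σ v_i α_i^2 r_i = 3·3·11 + 8·9·6 + 7·1·3 + 12·1·7 + 9·12·12 = 1932 ≡ 8.
  S = (8, 8, 8) ≠ 0, so r is not a codeword (an error is present).
Step 3: locate the error. For a single error e at position i, S_ℓ = v_i·e·α_i^ℓ, so α_err = S_1/S_0.
  S_0^{−1} = 8^{−1} = 5 (mod 13), so α_err = 8·5 = 40 ≡ 1 = α_3. Error position i = 3.
  Consistency check: S_2/S_1 = 8·5 = 40 ≡ 1 = α_err ✓ (single-error assumption holds).
Step 4: error magnitude e = S_0/v_3 = S_0·∏_{j≠3}(α_3 − α_j) = 8·2 = 16 ≡ 3 (mod 13).
Step 5: correct position 3: c_3 = r_3 − e = 3 − 3 ≡ 0 (mod 13). Hence c = [11, 6, 0, 7, 12].
  Check: interpolating c through the α_i gives m(x) = 10 + 3·x (degree < 2) with m(α_i) = c_i for every i, so c is indeed a codeword.


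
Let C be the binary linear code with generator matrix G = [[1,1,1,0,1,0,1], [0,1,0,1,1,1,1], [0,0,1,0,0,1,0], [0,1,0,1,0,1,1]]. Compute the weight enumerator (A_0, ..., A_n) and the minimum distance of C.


Weight distribution: A_0 = 1, A_1 = 1, A_2 = 2, A_3 = 2, A_4 = 5, A_5 = 5. Minimum distance d = 1.

Enumerate all 2^4 = 16 messages m ∈ F_2^4.
For each, compute codeword c = mG in F_2^7, then tally its weight.
  m = 0000 → c = 0000000, weight = 0.
  m = 1000 → c = 1110101, weight = 5.
  m = 0100 → c = 0101111, weight = 5.
  m = 1100 → c = 1011010, weight = 4.
  m = 0010 → c = 0010010, weight = 2.
  m = 1010 → c = 1100111, weight = 5.
  m = 0110 → c = 0111101, weight = 5.
  m = 1110 → c = 1001000, weight = 2.
  m = 0001 → c = 0101011, weight = 4.
  m = 1001 → c = 1011110, weight = 5.
  m = 0101 → c = 0000100, weight = 1.
  m = 1101 → c = 1110001, weight = 4.
  m = 0011 → c = 0111001, weight = 4.
  m = 1011 → c = 1001100, weight = 3.
  m = 0111 → c = 0010110, weight = 3.
  m = 1111 → c = 1100011, weight = 4.
Tally weights:
  weight 0: 1 codewords.
  weight 1: 1 codewords.
  weight 2: 2 codewords.
  weight 3: 2 codewords.
  weight 4: 5 codewords.
  weight 5: 5 codewords.
Minimum distance d = smallest w > 0 with A_w > 0 = 1.
Sanity: Σ A_w = 16 = 2^4 = 16 ✓.


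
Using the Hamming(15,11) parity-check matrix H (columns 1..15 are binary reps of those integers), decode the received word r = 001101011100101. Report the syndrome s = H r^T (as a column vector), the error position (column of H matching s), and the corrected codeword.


s = (1, 0, 0, 0)^T, error position = 8, corrected codeword c = 001101001100101

Compute s = H r^T mod 2 one row at a time:
  s_1 = 1 + 1 + 1 + 0 + 0 + 1 + 0 + 1 = 5 ≡ 1 (mod 2).
  s_2 = 1 + 0 + 1 + 0 + 0 + 1 + 0 + 1 = 4 ≡ 0 (mod 2).
  s_3 = 0 + 1 + 1 + 0 + 1 + 0 + 0 + 1 = 4 ≡ 0 (mod 2).
  s_4 = 0 + 1 + 0 + 0 + 1 + 0 + 1 + 1 = 4 ≡ 0 (mod 2).
s = (1, 0, 0, 0)^T — this equals column 8 of H (binary 1000), so error is at position 8.
Correct: flip bit 8 of r = 001101011100101 to get c = 001101001100101.


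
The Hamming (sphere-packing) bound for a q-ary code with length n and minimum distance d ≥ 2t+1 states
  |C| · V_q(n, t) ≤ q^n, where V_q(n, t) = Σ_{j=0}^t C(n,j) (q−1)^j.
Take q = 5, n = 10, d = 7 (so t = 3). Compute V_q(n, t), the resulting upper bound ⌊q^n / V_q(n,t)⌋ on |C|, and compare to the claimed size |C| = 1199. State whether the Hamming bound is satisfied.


V_q(n, t) = 8441, q^n = 9765625, Hamming bound = 1156, |C| = 1199 > bound (violated).

Step 1: Compute V_q(n, t) = Σ_{j=0}^3 C(n, j) (q−1)^j.
  j = 0: C(10,0)·(4)^0 = 1·1 = 1.
  j = 1: C(10,1)·(4)^1 = 10·4 = 40.
  j = 2: C(10,2)·(4)^2 = 45·16 = 720.
  j = 3: C(10,3)·(4)^3 = 120·64 = 7680.
  V_q(n, t) = 1 + 40 + 720 + 7680 = 8441.
Step 2: q^n = 5^10 = 9765625.
Step 3: Hamming bound ⌊q^n / V_q(n,t)⌋ = ⌊9765625/8441⌋ = 1156.
Step 4: Compare |C| = 1199 to 1156: violated.
The claimed |C| lies above the Hamming bound, so no 5-ary code of length 10 with d ≥ 7 can have 1199 codewords.


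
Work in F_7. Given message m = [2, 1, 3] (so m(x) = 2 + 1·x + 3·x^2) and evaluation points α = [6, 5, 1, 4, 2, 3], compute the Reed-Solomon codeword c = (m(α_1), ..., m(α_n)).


c = [4, 5, 6, 5, 2, 4]

Message polynomial: m(x) = 2 + 1·x + 3·x^2 (mod 7).
For each evaluation point α_i, compute m(α_i) mod 7:
  α_1 = 6: Horner steps 3 → 5 → 4, so m(6) = 4.
  α_2 = 5: Horner steps 3 → 2 → 5, so m(5) = 5.
  α_3 = 1: Horner steps 3 → 4 → 6, so m(1) = 6.
  α_4 = 4: Horner steps 3 → 6 → 5, so m(4) = 5.
  α_5 = 2: Horner steps 3 → 0 → 2, so m(2) = 2.
  α_6 = 3: Horner steps 3 → 3 → 4, so m(3) = 4.
Codeword c = [4, 5, 6, 5, 2, 4] ∈ F_7^6.


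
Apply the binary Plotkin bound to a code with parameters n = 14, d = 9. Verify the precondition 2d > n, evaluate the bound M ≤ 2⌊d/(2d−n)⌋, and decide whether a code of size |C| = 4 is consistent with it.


Plotkin bound M ≤ 4; given |C| = 4 ≤ bound (satisfied).

Check applicability: 2d = 18, n = 14.
2d − n = 4 > 0, so Plotkin applies.
Compute d/(2d−n) = 9/4 ≈ 2.2500.
⌊d/(2d−n)⌋ = 2.
Plotkin bound: M ≤ 2·2 = 4.
Given |C| = 4, check: satisfied.
This |C| is at the Plotkin bound.


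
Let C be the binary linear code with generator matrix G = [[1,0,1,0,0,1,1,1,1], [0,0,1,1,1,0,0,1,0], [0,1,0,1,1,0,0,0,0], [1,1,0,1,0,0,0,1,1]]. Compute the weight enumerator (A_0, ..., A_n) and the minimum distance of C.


Weight distribution: A_0 = 1, A_3 = 2, A_4 = 5, A_5 = 5, A_6 = 2, A_9 = 1. Minimum distance d = 3.

Enumerate all 2^4 = 16 messages m ∈ F_2^4.
For each, compute codeword c = mG in F_2^9, then tally its weight.
  m = 0000 → c = 000000000, weight = 0.
  m = 1000 → c = 101001111, weight = 6.
  m = 0100 → c = 001110010, weight = 4.
  m = 1100 → c = 100111101, weight = 6.
  m = 0010 → c = 010110000, weight = 3.
  m = 1010 → c = 111111111, weight = 9.
  m = 0110 → c = 011000010, weight = 3.
  m = 1110 → c = 110001101, weight = 5.
  m = 0001 → c = 110100011, weight = 5.
  m = 1001 → c = 011101100, weight = 5.
  m = 0101 → c = 111010001, weight = 5.
  m = 1101 → c = 010011110, weight = 5.
  m = 0011 → c = 100010011, weight = 4.
  m = 1011 → c = 001011100, weight = 4.
  m = 0111 → c = 101100001, weight = 4.
  m = 1111 → c = 000101110, weight = 4.
Tally weights:
  weight 0: 1 codewords.
  weight 3: 2 codewords.
  weight 4: 5 codewords.
  weight 5: 5 codewords.
  weight 6: 2 codewords.
  weight 9: 1 codewords.
Minimum distance d = smallest w > 0 with A_w > 0 = 3.
Sanity: Σ A_w = 16 = 2^4 = 16 ✓.


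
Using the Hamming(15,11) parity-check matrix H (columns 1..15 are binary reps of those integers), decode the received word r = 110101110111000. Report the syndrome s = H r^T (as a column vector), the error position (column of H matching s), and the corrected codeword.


s = (0, 0, 1, 1)^T, error position = 3, corrected codeword c = 111101110111000

Compute s = H r^T mod 2 one row at a time:
  s_1 = 1 + 0 + 1 + 1 + 1 + 0 + 0 + 0 = 4 ≡ 0 (mod 2).
  s_2 = 1 + 0 + 1 + 1 + 1 + 0 + 0 + 0 = 4 ≡ 0 (mod 2).
  s_3 = 1 + 0 + 1 + 1 + 1 + 1 + 0 + 0 = 5 ≡ 1 (mod 2).
  s_4 = 1 + 0 + 0 + 1 + 0 + 1 + 0 + 0 = 3 ≡ 1 (mod 2).
s = (0, 0, 1, 1)^T — this equals column 3 of H (binary 0011), so error is at position 3.
Correct: flip bit 3 of r = 110101110111000 to get c = 111101110111000.
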